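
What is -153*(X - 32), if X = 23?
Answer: 1377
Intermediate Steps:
-153*(X - 32) = -153*(23 - 32) = -153*(-9) = 1377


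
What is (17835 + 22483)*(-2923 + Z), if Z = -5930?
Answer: -356935254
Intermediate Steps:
(17835 + 22483)*(-2923 + Z) = (17835 + 22483)*(-2923 - 5930) = 40318*(-8853) = -356935254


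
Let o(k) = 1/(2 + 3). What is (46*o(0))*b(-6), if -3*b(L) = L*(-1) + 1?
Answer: -322/15 ≈ -21.467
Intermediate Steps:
b(L) = -⅓ + L/3 (b(L) = -(L*(-1) + 1)/3 = -(-L + 1)/3 = -(1 - L)/3 = -⅓ + L/3)
o(k) = ⅕ (o(k) = 1/5 = ⅕)
(46*o(0))*b(-6) = (46*(⅕))*(-⅓ + (⅓)*(-6)) = 46*(-⅓ - 2)/5 = (46/5)*(-7/3) = -322/15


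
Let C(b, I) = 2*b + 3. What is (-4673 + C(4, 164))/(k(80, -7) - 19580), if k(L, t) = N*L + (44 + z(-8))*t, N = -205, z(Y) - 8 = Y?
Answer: 37/288 ≈ 0.12847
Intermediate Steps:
C(b, I) = 3 + 2*b
z(Y) = 8 + Y
k(L, t) = -205*L + 44*t (k(L, t) = -205*L + (44 + (8 - 8))*t = -205*L + (44 + 0)*t = -205*L + 44*t)
(-4673 + C(4, 164))/(k(80, -7) - 19580) = (-4673 + (3 + 2*4))/((-205*80 + 44*(-7)) - 19580) = (-4673 + (3 + 8))/((-16400 - 308) - 19580) = (-4673 + 11)/(-16708 - 19580) = -4662/(-36288) = -4662*(-1/36288) = 37/288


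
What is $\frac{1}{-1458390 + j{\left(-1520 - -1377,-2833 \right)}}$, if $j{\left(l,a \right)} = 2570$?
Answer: $- \frac{1}{1455820} \approx -6.869 \cdot 10^{-7}$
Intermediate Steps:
$\frac{1}{-1458390 + j{\left(-1520 - -1377,-2833 \right)}} = \frac{1}{-1458390 + 2570} = \frac{1}{-1455820} = - \frac{1}{1455820}$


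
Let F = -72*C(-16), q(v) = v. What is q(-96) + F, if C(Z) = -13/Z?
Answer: -309/2 ≈ -154.50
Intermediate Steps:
F = -117/2 (F = -(-936)/(-16) = -(-936)*(-1)/16 = -72*13/16 = -117/2 ≈ -58.500)
q(-96) + F = -96 - 117/2 = -309/2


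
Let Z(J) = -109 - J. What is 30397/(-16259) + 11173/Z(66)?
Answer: -186981282/2845325 ≈ -65.715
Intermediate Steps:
30397/(-16259) + 11173/Z(66) = 30397/(-16259) + 11173/(-109 - 1*66) = 30397*(-1/16259) + 11173/(-109 - 66) = -30397/16259 + 11173/(-175) = -30397/16259 + 11173*(-1/175) = -30397/16259 - 11173/175 = -186981282/2845325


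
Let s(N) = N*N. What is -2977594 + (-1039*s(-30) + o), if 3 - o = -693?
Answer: -3911998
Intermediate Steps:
o = 696 (o = 3 - 1*(-693) = 3 + 693 = 696)
s(N) = N**2
-2977594 + (-1039*s(-30) + o) = -2977594 + (-1039*(-30)**2 + 696) = -2977594 + (-1039*900 + 696) = -2977594 + (-935100 + 696) = -2977594 - 934404 = -3911998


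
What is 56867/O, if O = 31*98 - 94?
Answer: 56867/2944 ≈ 19.316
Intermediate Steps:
O = 2944 (O = 3038 - 94 = 2944)
56867/O = 56867/2944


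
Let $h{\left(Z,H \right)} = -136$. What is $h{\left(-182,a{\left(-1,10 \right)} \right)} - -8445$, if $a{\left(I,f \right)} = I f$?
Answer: $8309$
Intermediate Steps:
$h{\left(-182,a{\left(-1,10 \right)} \right)} - -8445 = -136 - -8445 = -136 + 8445 = 8309$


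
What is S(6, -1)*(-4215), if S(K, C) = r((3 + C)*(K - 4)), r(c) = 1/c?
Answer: -4215/4 ≈ -1053.8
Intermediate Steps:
S(K, C) = 1/((-4 + K)*(3 + C)) (S(K, C) = 1/((3 + C)*(K - 4)) = 1/((3 + C)*(-4 + K)) = 1/((-4 + K)*(3 + C)))
S(6, -1)*(-4215) = -4215/(-12 - 4*(-1) + 3*6 - 1*6) = -4215/(-12 + 4 + 18 - 6) = -4215/4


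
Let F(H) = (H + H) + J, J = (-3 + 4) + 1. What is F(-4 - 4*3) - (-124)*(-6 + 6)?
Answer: -30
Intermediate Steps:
J = 2 (J = 1 + 1 = 2)
F(H) = 2 + 2*H (F(H) = (H + H) + 2 = 2*H + 2 = 2 + 2*H)
F(-4 - 4*3) - (-124)*(-6 + 6) = (2 + 2*(-4 - 4*3)) - (-124)*(-6 + 6) = (2 + 2*(-4 - 12)) - (-124)*0 = (2 + 2*(-16)) - 62*0 = (2 - 32) + 0 = -30 + 0 = -30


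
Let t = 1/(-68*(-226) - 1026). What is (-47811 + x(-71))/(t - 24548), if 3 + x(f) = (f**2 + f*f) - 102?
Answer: 542615228/352067415 ≈ 1.5412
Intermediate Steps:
t = 1/14342 (t = 1/(15368 - 1026) = 1/14342 ≈ 6.9725e-5)
x(f) = -105 + 2*f**2 (x(f) = -3 + ((f**2 + f*f) - 102) = -3 + ((f**2 + f**2) - 102) = -3 + (2*f**2 - 102) = -3 + (-102 + 2*f**2) = -105 + 2*f**2)
(-47811 + x(-71))/(t - 24548) = (-47811 + (-105 + 2*(-71)**2))/(1/14342 - 24548) = (-47811 + (-105 + 2*5041))/(-352067415/14342) = (-47811 + (-105 + 10082))*(-14342/352067415) = (-47811 + 9977)*(-14342/352067415) = -37834*(-14342/352067415) = 542615228/352067415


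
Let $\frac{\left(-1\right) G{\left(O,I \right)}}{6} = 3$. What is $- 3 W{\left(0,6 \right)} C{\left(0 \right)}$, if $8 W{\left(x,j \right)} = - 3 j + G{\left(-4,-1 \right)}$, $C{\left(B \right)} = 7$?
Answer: $\frac{189}{2} \approx 94.5$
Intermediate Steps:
$G{\left(O,I \right)} = -18$ ($G{\left(O,I \right)} = \left(-6\right) 3 = -18$)
$W{\left(x,j \right)} = - \frac{9}{4} - \frac{3 j}{8}$ ($W{\left(x,j \right)} = \frac{- 3 j - 18}{8} = \frac{-18 - 3 j}{8} = - \frac{9}{4} - \frac{3 j}{8}$)
$- 3 W{\left(0,6 \right)} C{\left(0 \right)} = - 3 \left(- \frac{9}{4} - \frac{9}{4}\right) 7 = \left(-3\right) \left(- \frac{9}{2}\right) 7 = \frac{27}{2} \cdot 7 = \frac{189}{2}$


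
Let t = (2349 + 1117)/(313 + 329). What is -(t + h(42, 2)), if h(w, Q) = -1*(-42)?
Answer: -15215/321 ≈ -47.399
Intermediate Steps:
h(w, Q) = 42
t = 1733/321 (t = 3466/642 = 3466*(1/642) = 1733/321 ≈ 5.3988)
-(t + h(42, 2)) = -(1733/321 + 42) = -1*15215/321 = -15215/321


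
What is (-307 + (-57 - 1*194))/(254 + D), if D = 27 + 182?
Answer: -558/463 ≈ -1.2052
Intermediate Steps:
D = 209
(-307 + (-57 - 1*194))/(254 + D) = (-307 + (-57 - 1*194))/(254 + 209) = (-307 + (-57 - 194))/463 = (-307 - 251)*(1/463) = -558*1/463 = -558/463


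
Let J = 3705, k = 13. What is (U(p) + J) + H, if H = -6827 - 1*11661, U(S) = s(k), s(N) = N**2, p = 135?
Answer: -14614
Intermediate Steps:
U(S) = 169 (U(S) = 13**2 = 169)
H = -18488 (H = -6827 - 11661 = -18488)
(U(p) + J) + H = (169 + 3705) - 18488 = 3874 - 18488 = -14614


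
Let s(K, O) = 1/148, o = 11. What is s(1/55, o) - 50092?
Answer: -7413615/148 ≈ -50092.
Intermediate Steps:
s(K, O) = 1/148
s(1/55, o) - 50092 = 1/148 - 50092 = -7413615/148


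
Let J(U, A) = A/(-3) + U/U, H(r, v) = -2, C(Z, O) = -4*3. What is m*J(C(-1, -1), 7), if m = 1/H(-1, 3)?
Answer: ⅔ ≈ 0.66667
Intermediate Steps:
C(Z, O) = -12
J(U, A) = 1 - A/3 (J(U, A) = A*(-⅓) + 1 = -A/3 + 1 = 1 - A/3)
m = -½ (m = 1/(-2) = -½ ≈ -0.50000)
m*J(C(-1, -1), 7) = -(1 - ⅓*7)/2 = -(1 - 7/3)/2 = -½*(-4/3) = ⅔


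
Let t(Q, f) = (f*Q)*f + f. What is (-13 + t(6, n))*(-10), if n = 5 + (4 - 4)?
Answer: -1420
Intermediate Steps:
n = 5 (n = 5 + 0 = 5)
t(Q, f) = f + Q*f² (t(Q, f) = (Q*f)*f + f = Q*f² + f = f + Q*f²)
(-13 + t(6, n))*(-10) = (-13 + 5*(1 + 6*5))*(-10) = (-13 + 5*(1 + 30))*(-10) = (-13 + 5*31)*(-10) = (-13 + 155)*(-10) = 142*(-10) = -1420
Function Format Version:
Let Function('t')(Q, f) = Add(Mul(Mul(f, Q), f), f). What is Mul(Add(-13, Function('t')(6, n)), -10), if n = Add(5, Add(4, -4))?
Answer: -1420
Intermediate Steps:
n = 5 (n = Add(5, 0) = 5)
Function('t')(Q, f) = Add(f, Mul(Q, Pow(f, 2))) (Function('t')(Q, f) = Add(Mul(Mul(Q, f), f), f) = Add(Mul(Q, Pow(f, 2)), f) = Add(f, Mul(Q, Pow(f, 2))))
Mul(Add(-13, Function('t')(6, n)), -10) = Mul(Add(-13, Mul(5, Add(1, Mul(6, 5)))), -10) = Mul(Add(-13, Mul(5, Add(1, 30))), -10) = Mul(Add(-13, Mul(5, 31)), -10) = Mul(Add(-13, 155), -10) = Mul(142, -10) = -1420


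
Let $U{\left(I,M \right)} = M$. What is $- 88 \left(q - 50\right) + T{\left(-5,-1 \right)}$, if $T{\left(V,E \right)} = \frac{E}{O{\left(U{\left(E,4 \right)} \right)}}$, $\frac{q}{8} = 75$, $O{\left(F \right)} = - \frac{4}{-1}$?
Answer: $- \frac{193601}{4} \approx -48400.0$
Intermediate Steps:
$O{\left(F \right)} = 4$ ($O{\left(F \right)} = \left(-4\right) \left(-1\right) = 4$)
$q = 600$ ($q = 8 \cdot 75 = 600$)
$T{\left(V,E \right)} = \frac{E}{4}$
$- 88 \left(q - 50\right) + T{\left(-5,-1 \right)} = - 88 \left(600 - 50\right) + \frac{1}{4} \left(-1\right) = \left(-88\right) 550 - \frac{1}{4} = -48400 - \frac{1}{4} = - \frac{193601}{4}$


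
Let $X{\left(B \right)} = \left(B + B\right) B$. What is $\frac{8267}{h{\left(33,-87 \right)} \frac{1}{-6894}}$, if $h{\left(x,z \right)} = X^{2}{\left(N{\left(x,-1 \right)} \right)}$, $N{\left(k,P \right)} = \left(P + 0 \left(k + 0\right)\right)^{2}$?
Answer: $- \frac{28496349}{2} \approx -1.4248 \cdot 10^{7}$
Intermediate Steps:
$N{\left(k,P \right)} = P^{2}$ ($N{\left(k,P \right)} = \left(P + 0 k\right)^{2} = \left(P + 0\right)^{2} = P^{2}$)
$X{\left(B \right)} = 2 B^{2}$ ($X{\left(B \right)} = 2 B B = 2 B^{2}$)
$h{\left(x,z \right)} = 4$ ($h{\left(x,z \right)} = \left(2 \left(\left(-1\right)^{2}\right)^{2}\right)^{2} = \left(2 \cdot 1^{2}\right)^{2} = \left(2 \cdot 1\right)^{2} = 2^{2} = 4$)
$\frac{8267}{h{\left(33,-87 \right)} \frac{1}{-6894}} = \frac{8267}{4 \frac{1}{-6894}} = \frac{8267}{4 \left(- \frac{1}{6894}\right)} = \frac{8267}{- \frac{2}{3447}} = 8267 \left(- \frac{3447}{2}\right) = - \frac{28496349}{2}$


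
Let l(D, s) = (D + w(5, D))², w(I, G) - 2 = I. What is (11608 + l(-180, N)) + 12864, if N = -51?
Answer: 54401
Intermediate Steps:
w(I, G) = 2 + I
l(D, s) = (7 + D)² (l(D, s) = (D + (2 + 5))² = (D + 7)² = (7 + D)²)
(11608 + l(-180, N)) + 12864 = (11608 + (7 - 180)²) + 12864 = (11608 + (-173)²) + 12864 = (11608 + 29929) + 12864 = 41537 + 12864 = 54401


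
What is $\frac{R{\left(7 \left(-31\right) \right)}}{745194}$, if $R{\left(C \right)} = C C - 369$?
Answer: $\frac{23360}{372597} \approx 0.062695$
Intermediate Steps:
$R{\left(C \right)} = -369 + C^{2}$ ($R{\left(C \right)} = C^{2} - 369 = -369 + C^{2}$)
$\frac{R{\left(7 \left(-31\right) \right)}}{745194} = \frac{-369 + \left(7 \left(-31\right)\right)^{2}}{745194} = \left(-369 + \left(-217\right)^{2}\right) \frac{1}{745194} = \left(-369 + 47089\right) \frac{1}{745194} = 46720 \cdot \frac{1}{745194} = \frac{23360}{372597}$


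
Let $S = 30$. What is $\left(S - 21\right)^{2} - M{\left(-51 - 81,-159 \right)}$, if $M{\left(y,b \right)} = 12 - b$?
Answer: $-90$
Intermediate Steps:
$\left(S - 21\right)^{2} - M{\left(-51 - 81,-159 \right)} = \left(30 - 21\right)^{2} - \left(12 - -159\right) = 9^{2} - \left(12 + 159\right) = 81 - 171 = -90$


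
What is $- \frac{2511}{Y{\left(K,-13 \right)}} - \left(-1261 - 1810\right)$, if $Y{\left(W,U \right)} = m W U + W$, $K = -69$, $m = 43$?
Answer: $\frac{141263}{46} \approx 3070.9$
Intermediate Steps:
$Y{\left(W,U \right)} = W + 43 U W$ ($Y{\left(W,U \right)} = 43 W U + W = 43 U W + W = W + 43 U W$)
$- \frac{2511}{Y{\left(K,-13 \right)}} - \left(-1261 - 1810\right) = - \frac{2511}{\left(-69\right) \left(1 + 43 \left(-13\right)\right)} - \left(-1261 - 1810\right) = - \frac{2511}{\left(-69\right) \left(1 - 559\right)} - \left(-1261 - 1810\right) = - \frac{2511}{\left(-69\right) \left(-558\right)} - -3071 = - \frac{2511}{38502} + 3071 = \left(-2511\right) \frac{1}{38502} + 3071 = - \frac{3}{46} + 3071 = \frac{141263}{46}$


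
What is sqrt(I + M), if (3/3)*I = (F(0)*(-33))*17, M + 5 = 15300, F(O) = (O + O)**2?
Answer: sqrt(15295) ≈ 123.67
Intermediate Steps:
F(O) = 4*O**2 (F(O) = (2*O)**2 = 4*O**2)
M = 15295 (M = -5 + 15300 = 15295)
I = 0 (I = ((4*0**2)*(-33))*17 = ((4*0)*(-33))*17 = (0*(-33))*17 = 0*17 = 0)
sqrt(I + M) = sqrt(0 + 15295) = sqrt(15295)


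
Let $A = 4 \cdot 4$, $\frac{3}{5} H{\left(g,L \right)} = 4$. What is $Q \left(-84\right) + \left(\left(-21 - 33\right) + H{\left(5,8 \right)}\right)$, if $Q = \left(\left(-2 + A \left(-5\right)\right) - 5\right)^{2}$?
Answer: $- \frac{1907530}{3} \approx -6.3584 \cdot 10^{5}$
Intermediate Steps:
$H{\left(g,L \right)} = \frac{20}{3}$ ($H{\left(g,L \right)} = \frac{5}{3} \cdot 4 = \frac{20}{3}$)
$A = 16$
$Q = 7569$ ($Q = \left(\left(-2 + 16 \left(-5\right)\right) - 5\right)^{2} = \left(\left(-2 - 80\right) - 5\right)^{2} = \left(-82 - 5\right)^{2} = \left(-87\right)^{2} = 7569$)
$Q \left(-84\right) + \left(\left(-21 - 33\right) + H{\left(5,8 \right)}\right) = 7569 \left(-84\right) + \left(\left(-21 - 33\right) + \frac{20}{3}\right) = -635796 + \left(-54 + \frac{20}{3}\right) = -635796 - \frac{142}{3} = - \frac{1907530}{3}$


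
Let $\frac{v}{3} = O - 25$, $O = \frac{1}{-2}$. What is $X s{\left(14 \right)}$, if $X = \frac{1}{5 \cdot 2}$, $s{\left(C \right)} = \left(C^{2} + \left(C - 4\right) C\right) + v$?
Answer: $\frac{519}{20} \approx 25.95$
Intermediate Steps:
$O = - \frac{1}{2} \approx -0.5$
$v = - \frac{153}{2}$ ($v = 3 \left(- \frac{1}{2} - 25\right) = 3 \left(- \frac{51}{2}\right) = - \frac{153}{2} \approx -76.5$)
$s{\left(C \right)} = - \frac{153}{2} + C^{2} + C \left(-4 + C\right)$ ($s{\left(C \right)} = \left(C^{2} + \left(C - 4\right) C\right) - \frac{153}{2} = \left(C^{2} + \left(-4 + C\right) C\right) - \frac{153}{2} = \left(C^{2} + C \left(-4 + C\right)\right) - \frac{153}{2} = - \frac{153}{2} + C^{2} + C \left(-4 + C\right)$)
$X = \frac{1}{10} \approx 0.1$
$X s{\left(14 \right)} = \frac{- \frac{153}{2} - 56 + 2 \cdot 14^{2}}{10} = \frac{- \frac{153}{2} - 56 + 2 \cdot 196}{10} = \frac{- \frac{153}{2} - 56 + 392}{10} = \frac{1}{10} \cdot \frac{519}{2} = \frac{519}{20}$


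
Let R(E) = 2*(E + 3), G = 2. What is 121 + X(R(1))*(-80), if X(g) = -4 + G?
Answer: 281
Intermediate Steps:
R(E) = 6 + 2*E (R(E) = 2*(3 + E) = 6 + 2*E)
X(g) = -2 (X(g) = -4 + 2 = -2)
121 + X(R(1))*(-80) = 121 - 2*(-80) = 121 + 160 = 281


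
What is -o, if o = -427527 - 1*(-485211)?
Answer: -57684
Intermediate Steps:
o = 57684 (o = -427527 + 485211 = 57684)
-o = -1*57684 = -57684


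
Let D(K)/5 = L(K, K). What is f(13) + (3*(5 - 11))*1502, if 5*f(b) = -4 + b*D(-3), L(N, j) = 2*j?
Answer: -135574/5 ≈ -27115.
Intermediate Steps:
D(K) = 10*K (D(K) = 5*(2*K) = 10*K)
f(b) = -⅘ - 6*b (f(b) = (-4 + b*(10*(-3)))/5 = (-4 + b*(-30))/5 = (-4 - 30*b)/5 = -⅘ - 6*b)
f(13) + (3*(5 - 11))*1502 = (-⅘ - 6*13) + (3*(5 - 11))*1502 = (-⅘ - 78) + (3*(-6))*1502 = -394/5 - 18*1502 = -394/5 - 27036 = -135574/5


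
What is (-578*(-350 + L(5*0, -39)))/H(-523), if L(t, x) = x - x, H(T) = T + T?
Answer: -101150/523 ≈ -193.40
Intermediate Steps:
H(T) = 2*T
L(t, x) = 0
(-578*(-350 + L(5*0, -39)))/H(-523) = (-578*(-350 + 0))/((2*(-523))) = -578*(-350)/(-1046) = 202300*(-1/1046) = -101150/523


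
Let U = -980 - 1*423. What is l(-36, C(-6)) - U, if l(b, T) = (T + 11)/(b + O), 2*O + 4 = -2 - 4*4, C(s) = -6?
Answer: 65936/47 ≈ 1402.9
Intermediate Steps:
U = -1403 (U = -980 - 423 = -1403)
O = -11 (O = -2 + (-2 - 4*4)/2 = -2 + (-2 - 16)/2 = -2 + (½)*(-18) = -2 - 9 = -11)
l(b, T) = (11 + T)/(-11 + b) (l(b, T) = (T + 11)/(b - 11) = (11 + T)/(-11 + b))
l(-36, C(-6)) - U = (11 - 6)/(-11 - 36) - 1*(-1403) = 5/(-47) + 1403 = -1/47*5 + 1403 = -5/47 + 1403 = 65936/47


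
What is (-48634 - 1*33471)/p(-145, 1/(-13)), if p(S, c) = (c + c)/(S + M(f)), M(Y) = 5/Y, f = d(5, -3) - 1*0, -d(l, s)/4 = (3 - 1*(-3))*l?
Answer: -3715497565/48 ≈ -7.7406e+7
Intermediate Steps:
d(l, s) = -24*l (d(l, s) = -4*(3 - 1*(-3))*l = -4*(3 + 3)*l = -24*l)
f = -120 (f = -24*5 - 1*0 = -120 + 0 = -120)
p(S, c) = 2*c/(-1/24 + S) (p(S, c) = (c + c)/(S + 5/(-120)) = (2*c)/(S + 5*(-1/120)) = (2*c)/(S - 1/24) = (2*c)/(-1/24 + S) = 2*c/(-1/24 + S))
(-48634 - 1*33471)/p(-145, 1/(-13)) = (-48634 - 1*33471)/((48/(-13*(-1 + 24*(-145))))) = (-48634 - 33471)/((48*(-1/13)/(-1 - 3480))) = -82105/(48*(-1/13)/(-3481)) = -82105/(48*(-1/13)*(-1/3481)) = -82105/48/45253 = -82105*45253/48 = -3715497565/48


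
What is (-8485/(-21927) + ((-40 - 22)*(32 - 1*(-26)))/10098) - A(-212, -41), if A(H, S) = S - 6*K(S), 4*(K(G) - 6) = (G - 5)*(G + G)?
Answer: 211640652308/36903141 ≈ 5735.0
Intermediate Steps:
K(G) = 6 + G*(-5 + G)/2 (K(G) = 6 + ((G - 5)*(G + G))/4 = 6 + ((-5 + G)*(2*G))/4 = 6 + (2*G*(-5 + G))/4 = 6 + G*(-5 + G)/2)
A(H, S) = -36 - 3*S**2 + 16*S (A(H, S) = S - 6*(6 + S**2/2 - 5*S/2) = S + (-36 - 3*S**2 + 15*S) = -36 - 3*S**2 + 16*S)
(-8485/(-21927) + ((-40 - 22)*(32 - 1*(-26)))/10098) - A(-212, -41) = (-8485/(-21927) + ((-40 - 22)*(32 - 1*(-26)))/10098) - (-36 - 3*(-41)**2 + 16*(-41)) = (-8485*(-1/21927) - 62*(32 + 26)*(1/10098)) - (-36 - 3*1681 - 656) = (8485/21927 - 62*58*(1/10098)) - (-36 - 5043 - 656) = (8485/21927 - 3596*1/10098) - 1*(-5735) = (8485/21927 - 1798/5049) + 5735 = 1138673/36903141 + 5735 = 211640652308/36903141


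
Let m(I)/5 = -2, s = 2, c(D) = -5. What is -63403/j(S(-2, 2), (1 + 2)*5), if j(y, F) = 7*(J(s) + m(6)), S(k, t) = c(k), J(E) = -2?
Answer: 63403/84 ≈ 754.80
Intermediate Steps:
m(I) = -10 (m(I) = 5*(-2) = -10)
S(k, t) = -5
j(y, F) = -84 (j(y, F) = 7*(-2 - 10) = 7*(-12) = -84)
-63403/j(S(-2, 2), (1 + 2)*5) = -63403/(-84) = -63403*(-1/84) = 63403/84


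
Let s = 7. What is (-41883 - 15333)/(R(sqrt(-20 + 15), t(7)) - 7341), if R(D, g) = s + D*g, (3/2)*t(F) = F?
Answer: 472074912/60511123 + 300384*I*sqrt(5)/60511123 ≈ 7.8015 + 0.0111*I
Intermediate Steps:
t(F) = 2*F/3
R(D, g) = 7 + D*g
(-41883 - 15333)/(R(sqrt(-20 + 15), t(7)) - 7341) = (-41883 - 15333)/((7 + sqrt(-20 + 15)*((2/3)*7)) - 7341) = -57216/((7 + sqrt(-5)*(14/3)) - 7341) = -57216/((7 + (I*sqrt(5))*(14/3)) - 7341) = -57216/((7 + 14*I*sqrt(5)/3) - 7341) = -57216/(-7334 + 14*I*sqrt(5)/3)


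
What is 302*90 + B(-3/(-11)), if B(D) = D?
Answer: 298983/11 ≈ 27180.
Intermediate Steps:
302*90 + B(-3/(-11)) = 302*90 - 3/(-11) = 27180 - 3*(-1/11) = 27180 + 3/11 = 298983/11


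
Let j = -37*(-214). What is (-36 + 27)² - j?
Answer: -7837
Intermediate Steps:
j = 7918
(-36 + 27)² - j = (-36 + 27)² - 1*7918 = (-9)² - 7918 = 81 - 7918 = -7837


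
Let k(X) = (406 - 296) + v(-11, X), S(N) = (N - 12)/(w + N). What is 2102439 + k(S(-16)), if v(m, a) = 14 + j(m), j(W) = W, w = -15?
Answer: 2102552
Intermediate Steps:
S(N) = (-12 + N)/(-15 + N) (S(N) = (N - 12)/(-15 + N) = (-12 + N)/(-15 + N))
v(m, a) = 14 + m
k(X) = 113 (k(X) = (406 - 296) + (14 - 11) = 110 + 3 = 113)
2102439 + k(S(-16)) = 2102439 + 113 = 2102552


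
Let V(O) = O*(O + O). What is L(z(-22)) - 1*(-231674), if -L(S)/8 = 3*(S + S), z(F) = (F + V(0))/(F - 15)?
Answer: 8570882/37 ≈ 2.3165e+5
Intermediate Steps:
V(O) = 2*O² (V(O) = O*(2*O) = 2*O²)
z(F) = F/(-15 + F) (z(F) = (F + 2*0²)/(F - 15) = (F + 2*0)/(-15 + F) = (F + 0)/(-15 + F) = F/(-15 + F))
L(S) = -48*S (L(S) = -24*(S + S) = -24*2*S = -48*S)
L(z(-22)) - 1*(-231674) = -(-1056)/(-15 - 22) - 1*(-231674) = -(-1056)/(-37) + 231674 = -(-1056)*(-1)/37 + 231674 = -48*22/37 + 231674 = -1056/37 + 231674 = 8570882/37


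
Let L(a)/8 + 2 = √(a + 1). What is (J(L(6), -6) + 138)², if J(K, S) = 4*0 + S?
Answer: 17424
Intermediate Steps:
L(a) = -16 + 8*√(1 + a) (L(a) = -16 + 8*√(a + 1) = -16 + 8*√(1 + a))
J(K, S) = S (J(K, S) = 0 + S = S)
(J(L(6), -6) + 138)² = (-6 + 138)² = 132² = 17424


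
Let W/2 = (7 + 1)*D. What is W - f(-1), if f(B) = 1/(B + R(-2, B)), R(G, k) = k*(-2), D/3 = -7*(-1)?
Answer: 335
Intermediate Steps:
D = 21 (D = 3*(-7*(-1)) = 3*7 = 21)
R(G, k) = -2*k
f(B) = -1/B (f(B) = 1/(B - 2*B) = 1/(-B) = -1/B)
W = 336 (W = 2*((7 + 1)*21) = 2*(8*21) = 2*168 = 336)
W - f(-1) = 336 - (-1)/(-1) = 336 - (-1)*(-1) = 336 - 1*1 = 336 - 1 = 335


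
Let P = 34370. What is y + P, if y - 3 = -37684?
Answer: -3311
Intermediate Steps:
y = -37681 (y = 3 - 37684 = -37681)
y + P = -37681 + 34370 = -3311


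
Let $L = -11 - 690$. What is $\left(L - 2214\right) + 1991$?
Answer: $-924$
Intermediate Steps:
$L = -701$ ($L = -11 - 690 = -701$)
$\left(L - 2214\right) + 1991 = \left(-701 - 2214\right) + 1991 = -2915 + 1991 = -924$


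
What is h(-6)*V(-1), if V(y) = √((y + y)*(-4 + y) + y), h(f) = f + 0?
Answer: -18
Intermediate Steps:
h(f) = f
V(y) = √(y + 2*y*(-4 + y)) (V(y) = √((2*y)*(-4 + y) + y) = √(2*y*(-4 + y) + y) = √(y + 2*y*(-4 + y)))
h(-6)*V(-1) = -6*√9 = -6*3 = -18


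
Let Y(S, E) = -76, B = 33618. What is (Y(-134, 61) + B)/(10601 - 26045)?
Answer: -16771/7722 ≈ -2.1718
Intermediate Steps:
(Y(-134, 61) + B)/(10601 - 26045) = (-76 + 33618)/(10601 - 26045) = 33542/(-15444) = 33542*(-1/15444) = -16771/7722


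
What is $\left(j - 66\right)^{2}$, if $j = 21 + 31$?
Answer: $196$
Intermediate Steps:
$j = 52$
$\left(j - 66\right)^{2} = \left(52 - 66\right)^{2} = \left(-14\right)^{2} = 196$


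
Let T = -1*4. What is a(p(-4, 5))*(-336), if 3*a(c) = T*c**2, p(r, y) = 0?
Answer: 0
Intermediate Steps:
T = -4
a(c) = -4*c**2/3 (a(c) = (-4*c**2)/3 = -4*c**2/3)
a(p(-4, 5))*(-336) = -4/3*0**2*(-336) = -4/3*0*(-336) = 0*(-336) = 0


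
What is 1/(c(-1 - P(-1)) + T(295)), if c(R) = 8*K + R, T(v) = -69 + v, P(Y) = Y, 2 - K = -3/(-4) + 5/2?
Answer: 1/216 ≈ 0.0046296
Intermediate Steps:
K = -5/4 (K = 2 - (-3/(-4) + 5/2) = 2 - (-3*(-1/4) + 5*(1/2)) = 2 - (3/4 + 5/2) = 2 - 1*13/4 = 2 - 13/4 = -5/4 ≈ -1.2500)
c(R) = -10 + R (c(R) = 8*(-5/4) + R = -10 + R)
1/(c(-1 - P(-1)) + T(295)) = 1/((-10 + (-1 - 1*(-1))) + (-69 + 295)) = 1/((-10 + (-1 + 1)) + 226) = 1/((-10 + 0) + 226) = 1/(-10 + 226) = 1/216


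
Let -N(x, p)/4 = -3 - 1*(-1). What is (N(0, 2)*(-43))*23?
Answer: -7912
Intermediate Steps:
N(x, p) = 8 (N(x, p) = -4*(-3 - 1*(-1)) = -4*(-3 + 1) = -4*(-2) = 8)
(N(0, 2)*(-43))*23 = (8*(-43))*23 = -344*23 = -7912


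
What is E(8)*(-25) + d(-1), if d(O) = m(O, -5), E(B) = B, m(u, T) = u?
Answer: -201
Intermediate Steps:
d(O) = O
E(8)*(-25) + d(-1) = 8*(-25) - 1 = -200 - 1 = -201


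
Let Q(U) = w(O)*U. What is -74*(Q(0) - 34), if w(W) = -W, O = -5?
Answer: 2516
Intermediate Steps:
Q(U) = 5*U (Q(U) = (-1*(-5))*U = 5*U)
-74*(Q(0) - 34) = -74*(5*0 - 34) = -74*(0 - 34) = -74*(-34) = 2516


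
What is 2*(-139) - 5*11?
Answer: -333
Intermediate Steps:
2*(-139) - 5*11 = -278 - 55 = -333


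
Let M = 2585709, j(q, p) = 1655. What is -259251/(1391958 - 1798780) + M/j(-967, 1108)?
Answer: 1052352367203/673290410 ≈ 1563.0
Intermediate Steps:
-259251/(1391958 - 1798780) + M/j(-967, 1108) = -259251/(1391958 - 1798780) + 2585709/1655 = -259251/(-406822) + 2585709*(1/1655) = -259251*(-1/406822) + 2585709/1655 = 259251/406822 + 2585709/1655 = 1052352367203/673290410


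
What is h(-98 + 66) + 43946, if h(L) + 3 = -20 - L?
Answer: 43955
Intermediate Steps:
h(L) = -23 - L (h(L) = -3 + (-20 - L) = -23 - L)
h(-98 + 66) + 43946 = (-23 - (-98 + 66)) + 43946 = (-23 - 1*(-32)) + 43946 = (-23 + 32) + 43946 = 9 + 43946 = 43955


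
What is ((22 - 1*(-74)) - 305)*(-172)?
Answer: 35948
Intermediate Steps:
((22 - 1*(-74)) - 305)*(-172) = ((22 + 74) - 305)*(-172) = (96 - 305)*(-172) = -209*(-172) = 35948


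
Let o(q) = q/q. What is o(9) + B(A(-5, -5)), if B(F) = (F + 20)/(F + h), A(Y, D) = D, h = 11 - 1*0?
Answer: 7/2 ≈ 3.5000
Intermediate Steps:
h = 11 (h = 11 + 0 = 11)
o(q) = 1
B(F) = (20 + F)/(11 + F) (B(F) = (F + 20)/(F + 11) = (20 + F)/(11 + F))
o(9) + B(A(-5, -5)) = 1 + (20 - 5)/(11 - 5) = 1 + 15/6 = 1 + (⅙)*15 = 1 + 5/2 = 7/2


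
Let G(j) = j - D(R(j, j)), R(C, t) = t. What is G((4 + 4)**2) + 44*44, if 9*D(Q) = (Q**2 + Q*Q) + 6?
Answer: 9802/9 ≈ 1089.1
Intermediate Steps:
D(Q) = 2/3 + 2*Q**2/9 (D(Q) = ((Q**2 + Q*Q) + 6)/9 = ((Q**2 + Q**2) + 6)/9 = (2*Q**2 + 6)/9 = (6 + 2*Q**2)/9 = 2/3 + 2*Q**2/9)
G(j) = -2/3 + j - 2*j**2/9 (G(j) = j - (2/3 + 2*j**2/9) = j + (-2/3 - 2*j**2/9) = -2/3 + j - 2*j**2/9)
G((4 + 4)**2) + 44*44 = (-2/3 + (4 + 4)**2 - 2*(4 + 4)**4/9) + 44*44 = (-2/3 + 8**2 - 2*(8**2)**2/9) + 1936 = (-2/3 + 64 - 2/9*64**2) + 1936 = (-2/3 + 64 - 2/9*4096) + 1936 = (-2/3 + 64 - 8192/9) + 1936 = -7622/9 + 1936 = 9802/9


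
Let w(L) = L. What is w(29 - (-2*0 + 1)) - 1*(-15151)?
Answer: 15179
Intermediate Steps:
w(29 - (-2*0 + 1)) - 1*(-15151) = (29 - (-2*0 + 1)) - 1*(-15151) = (29 - (0 + 1)) + 15151 = (29 - 1*1) + 15151 = (29 - 1) + 15151 = 28 + 15151 = 15179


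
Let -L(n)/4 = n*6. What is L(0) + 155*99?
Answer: 15345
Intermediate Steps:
L(n) = -24*n (L(n) = -4*n*6 = -24*n)
L(0) + 155*99 = -24*0 + 155*99 = 0 + 15345 = 15345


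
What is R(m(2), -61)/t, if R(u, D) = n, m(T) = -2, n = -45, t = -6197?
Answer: 45/6197 ≈ 0.0072616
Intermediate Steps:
R(u, D) = -45
R(m(2), -61)/t = -45/(-6197) = -45*(-1/6197) = 45/6197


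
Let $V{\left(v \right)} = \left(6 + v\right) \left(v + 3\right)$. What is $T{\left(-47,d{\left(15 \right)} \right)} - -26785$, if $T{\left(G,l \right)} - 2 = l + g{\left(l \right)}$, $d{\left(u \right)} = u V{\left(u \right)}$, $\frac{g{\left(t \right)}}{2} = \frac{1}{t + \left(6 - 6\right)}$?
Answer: $\frac{92015596}{2835} \approx 32457.0$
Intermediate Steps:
$g{\left(t \right)} = \frac{2}{t}$ ($g{\left(t \right)} = \frac{2}{t + \left(6 - 6\right)} = \frac{2}{t + 0} = \frac{2}{t}$)
$V{\left(v \right)} = \left(3 + v\right) \left(6 + v\right)$ ($V{\left(v \right)} = \left(6 + v\right) \left(3 + v\right) = \left(3 + v\right) \left(6 + v\right)$)
$d{\left(u \right)} = u \left(18 + u^{2} + 9 u\right)$
$T{\left(G,l \right)} = 2 + l + \frac{2}{l}$ ($T{\left(G,l \right)} = 2 + \left(l + \frac{2}{l}\right) = 2 + l + \frac{2}{l}$)
$T{\left(-47,d{\left(15 \right)} \right)} - -26785 = \left(2 + 15 \left(18 + 15^{2} + 9 \cdot 15\right) + \frac{2}{15 \left(18 + 15^{2} + 9 \cdot 15\right)}\right) - -26785 = \left(2 + 15 \left(18 + 225 + 135\right) + \frac{2}{15 \left(18 + 225 + 135\right)}\right) + 26785 = \left(2 + 15 \cdot 378 + \frac{2}{15 \cdot 378}\right) + 26785 = \left(2 + 5670 + \frac{2}{5670}\right) + 26785 = \left(2 + 5670 + 2 \cdot \frac{1}{5670}\right) + 26785 = \left(2 + 5670 + \frac{1}{2835}\right) + 26785 = \frac{16080121}{2835} + 26785 = \frac{92015596}{2835}$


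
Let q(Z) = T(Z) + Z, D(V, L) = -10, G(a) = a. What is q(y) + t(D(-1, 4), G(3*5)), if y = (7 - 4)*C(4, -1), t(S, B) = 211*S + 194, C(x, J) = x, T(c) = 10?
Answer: -1894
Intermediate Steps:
t(S, B) = 194 + 211*S
y = 12 (y = (7 - 4)*4 = 3*4 = 12)
q(Z) = 10 + Z
q(y) + t(D(-1, 4), G(3*5)) = (10 + 12) + (194 + 211*(-10)) = 22 + (194 - 2110) = 22 - 1916 = -1894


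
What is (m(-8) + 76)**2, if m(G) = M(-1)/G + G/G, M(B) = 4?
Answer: 23409/4 ≈ 5852.3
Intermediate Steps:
m(G) = 1 + 4/G (m(G) = 4/G + G/G = 4/G + 1 = 1 + 4/G)
(m(-8) + 76)**2 = ((4 - 8)/(-8) + 76)**2 = (-1/8*(-4) + 76)**2 = (1/2 + 76)**2 = (153/2)**2 = 23409/4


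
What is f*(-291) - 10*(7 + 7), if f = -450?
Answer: 130810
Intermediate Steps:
f*(-291) - 10*(7 + 7) = -450*(-291) - 10*(7 + 7) = 130950 - 10*14 = 130950 - 140 = 130810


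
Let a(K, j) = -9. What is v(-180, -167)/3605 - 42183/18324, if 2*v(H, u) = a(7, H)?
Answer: -16905797/7339780 ≈ -2.3033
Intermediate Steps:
v(H, u) = -9/2 (v(H, u) = (½)*(-9) = -9/2)
v(-180, -167)/3605 - 42183/18324 = -9/2/3605 - 42183/18324 = -9/2*1/3605 - 42183*1/18324 = -9/7210 - 4687/2036 = -16905797/7339780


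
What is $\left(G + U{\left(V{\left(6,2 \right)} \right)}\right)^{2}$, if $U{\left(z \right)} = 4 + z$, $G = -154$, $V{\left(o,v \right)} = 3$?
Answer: $21609$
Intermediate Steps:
$\left(G + U{\left(V{\left(6,2 \right)} \right)}\right)^{2} = \left(-154 + \left(4 + 3\right)\right)^{2} = \left(-154 + 7\right)^{2} = \left(-147\right)^{2} = 21609$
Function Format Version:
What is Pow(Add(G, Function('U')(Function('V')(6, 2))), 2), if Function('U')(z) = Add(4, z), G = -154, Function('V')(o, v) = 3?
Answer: 21609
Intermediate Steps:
Pow(Add(G, Function('U')(Function('V')(6, 2))), 2) = Pow(Add(-154, Add(4, 3)), 2) = Pow(Add(-154, 7), 2) = Pow(-147, 2) = 21609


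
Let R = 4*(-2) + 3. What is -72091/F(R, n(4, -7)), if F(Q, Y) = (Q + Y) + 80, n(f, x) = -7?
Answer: -72091/68 ≈ -1060.2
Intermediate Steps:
R = -5 (R = -8 + 3 = -5)
F(Q, Y) = 80 + Q + Y
-72091/F(R, n(4, -7)) = -72091/(80 - 5 - 7) = -72091/68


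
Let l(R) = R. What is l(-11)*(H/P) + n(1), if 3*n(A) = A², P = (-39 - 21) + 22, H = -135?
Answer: -4417/114 ≈ -38.746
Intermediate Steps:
P = -38 (P = -60 + 22 = -38)
n(A) = A²/3
l(-11)*(H/P) + n(1) = -(-1485)/(-38) + (⅓)*1² = -(-1485)*(-1)/38 + (⅓)*1 = -11*135/38 + ⅓ = -1485/38 + ⅓ = -4417/114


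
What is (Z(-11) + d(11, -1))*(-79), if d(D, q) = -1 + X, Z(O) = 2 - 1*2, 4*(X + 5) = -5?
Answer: 2291/4 ≈ 572.75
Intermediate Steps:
X = -25/4 (X = -5 + (1/4)*(-5) = -5 - 5/4 = -25/4 ≈ -6.2500)
Z(O) = 0 (Z(O) = 2 - 2 = 0)
d(D, q) = -29/4 (d(D, q) = -1 - 25/4 = -29/4)
(Z(-11) + d(11, -1))*(-79) = (0 - 29/4)*(-79) = -29/4*(-79) = 2291/4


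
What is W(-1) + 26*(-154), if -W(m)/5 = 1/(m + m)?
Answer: -8003/2 ≈ -4001.5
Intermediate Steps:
W(m) = -5/(2*m) (W(m) = -5/(m + m) = -5*1/(2*m) = -5/(2*m))
W(-1) + 26*(-154) = -5/2/(-1) + 26*(-154) = -5/2*(-1) - 4004 = 5/2 - 4004 = -8003/2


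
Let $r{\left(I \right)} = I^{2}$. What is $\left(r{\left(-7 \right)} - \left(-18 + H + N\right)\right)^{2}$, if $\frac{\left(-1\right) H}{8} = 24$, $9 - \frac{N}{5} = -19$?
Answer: $14161$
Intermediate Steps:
$N = 140$ ($N = 45 - -95 = 45 + 95 = 140$)
$H = -192$ ($H = \left(-8\right) 24 = -192$)
$\left(r{\left(-7 \right)} - \left(-18 + H + N\right)\right)^{2} = \left(\left(-7\right)^{2} + \left(18 - \left(-192 + 140\right)\right)\right)^{2} = \left(49 + \left(18 - -52\right)\right)^{2} = \left(49 + \left(18 + 52\right)\right)^{2} = \left(49 + 70\right)^{2} = 119^{2} = 14161$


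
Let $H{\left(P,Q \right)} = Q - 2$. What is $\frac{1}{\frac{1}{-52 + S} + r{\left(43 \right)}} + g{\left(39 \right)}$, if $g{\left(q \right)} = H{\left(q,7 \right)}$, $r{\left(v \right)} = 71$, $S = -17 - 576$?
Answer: $\frac{229615}{45794} \approx 5.0141$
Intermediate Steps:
$S = -593$ ($S = -17 - 576 = -593$)
$H{\left(P,Q \right)} = -2 + Q$
$g{\left(q \right)} = 5$ ($g{\left(q \right)} = -2 + 7 = 5$)
$\frac{1}{\frac{1}{-52 + S} + r{\left(43 \right)}} + g{\left(39 \right)} = \frac{1}{\frac{1}{-52 - 593} + 71} + 5 = \frac{1}{\frac{1}{-645} + 71} + 5 = \frac{1}{- \frac{1}{645} + 71} + 5 = \frac{1}{\frac{45794}{645}} + 5 = \frac{645}{45794} + 5 = \frac{229615}{45794}$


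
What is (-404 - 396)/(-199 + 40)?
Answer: 800/159 ≈ 5.0314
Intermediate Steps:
(-404 - 396)/(-199 + 40) = -800/(-159) = -800*(-1/159) = 800/159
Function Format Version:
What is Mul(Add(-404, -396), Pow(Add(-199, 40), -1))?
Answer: Rational(800, 159) ≈ 5.0314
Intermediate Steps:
Mul(Add(-404, -396), Pow(Add(-199, 40), -1)) = Mul(-800, Pow(-159, -1)) = Mul(-800, Rational(-1, 159)) = Rational(800, 159)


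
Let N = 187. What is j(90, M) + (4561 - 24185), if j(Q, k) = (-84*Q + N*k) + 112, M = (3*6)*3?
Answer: -16974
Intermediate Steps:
M = 54 (M = 18*3 = 54)
j(Q, k) = 112 - 84*Q + 187*k (j(Q, k) = (-84*Q + 187*k) + 112 = 112 - 84*Q + 187*k)
j(90, M) + (4561 - 24185) = (112 - 84*90 + 187*54) + (4561 - 24185) = (112 - 7560 + 10098) - 19624 = 2650 - 19624 = -16974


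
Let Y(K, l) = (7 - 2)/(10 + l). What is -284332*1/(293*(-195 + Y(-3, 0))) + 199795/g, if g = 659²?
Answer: 269732005299/49498045537 ≈ 5.4493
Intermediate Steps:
g = 434281
Y(K, l) = 5/(10 + l)
-284332*1/(293*(-195 + Y(-3, 0))) + 199795/g = -284332*1/(293*(-195 + 5/(10 + 0))) + 199795/434281 = -284332*1/(293*(-195 + 5/10)) + 199795*(1/434281) = -284332*1/(293*(-195 + 5*(⅒))) + 199795/434281 = -284332*1/(293*(-195 + ½)) + 199795/434281 = -284332/((-389/2*293)) + 199795/434281 = -284332/(-113977/2) + 199795/434281 = -284332*(-2/113977) + 199795/434281 = 568664/113977 + 199795/434281 = 269732005299/49498045537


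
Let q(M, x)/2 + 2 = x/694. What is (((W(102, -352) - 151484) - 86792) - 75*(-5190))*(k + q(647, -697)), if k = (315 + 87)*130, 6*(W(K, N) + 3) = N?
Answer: 2736362801165/347 ≈ 7.8858e+9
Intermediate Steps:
W(K, N) = -3 + N/6
k = 52260 (k = 402*130 = 52260)
q(M, x) = -4 + x/347 (q(M, x) = -4 + 2*(x/694) = -4 + x/347)
(((W(102, -352) - 151484) - 86792) - 75*(-5190))*(k + q(647, -697)) = ((((-3 + (⅙)*(-352)) - 151484) - 86792) - 75*(-5190))*(52260 + (-4 + (1/347)*(-697))) = ((((-3 - 176/3) - 151484) - 86792) + 389250)*(52260 + (-4 - 697/347)) = (((-185/3 - 151484) - 86792) + 389250)*(52260 - 2085/347) = ((-454637/3 - 86792) + 389250)*(18132135/347) = (-715013/3 + 389250)*(18132135/347) = (452737/3)*(18132135/347) = 2736362801165/347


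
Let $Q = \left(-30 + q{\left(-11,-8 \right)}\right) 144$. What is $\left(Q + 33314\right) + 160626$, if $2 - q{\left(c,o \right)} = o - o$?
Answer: $189908$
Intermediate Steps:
$q{\left(c,o \right)} = 2$ ($q{\left(c,o \right)} = 2 - \left(o - o\right) = 2 - 0 = 2 + 0 = 2$)
$Q = -4032$ ($Q = \left(-30 + 2\right) 144 = \left(-28\right) 144 = -4032$)
$\left(Q + 33314\right) + 160626 = \left(-4032 + 33314\right) + 160626 = 29282 + 160626 = 189908$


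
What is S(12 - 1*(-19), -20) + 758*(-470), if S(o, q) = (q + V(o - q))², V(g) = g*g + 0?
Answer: 6305301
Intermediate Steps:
V(g) = g² (V(g) = g² + 0 = g²)
S(o, q) = (q + (o - q)²)²
S(12 - 1*(-19), -20) + 758*(-470) = (-20 + ((12 - 1*(-19)) - 1*(-20))²)² + 758*(-470) = (-20 + ((12 + 19) + 20)²)² - 356260 = (-20 + (31 + 20)²)² - 356260 = (-20 + 51²)² - 356260 = (-20 + 2601)² - 356260 = 2581² - 356260 = 6661561 - 356260 = 6305301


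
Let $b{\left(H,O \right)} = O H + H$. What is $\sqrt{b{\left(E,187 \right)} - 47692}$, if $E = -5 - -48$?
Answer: $2 i \sqrt{9902} \approx 199.02 i$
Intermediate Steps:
$E = 43$ ($E = -5 + 48 = 43$)
$b{\left(H,O \right)} = H + H O$ ($b{\left(H,O \right)} = H O + H = H + H O$)
$\sqrt{b{\left(E,187 \right)} - 47692} = \sqrt{43 \left(1 + 187\right) - 47692} = \sqrt{43 \cdot 188 - 47692} = \sqrt{8084 - 47692} = \sqrt{-39608} = 2 i \sqrt{9902}$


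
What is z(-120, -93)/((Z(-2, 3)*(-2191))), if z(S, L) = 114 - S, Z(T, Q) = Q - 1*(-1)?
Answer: -117/4382 ≈ -0.026700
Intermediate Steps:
Z(T, Q) = 1 + Q (Z(T, Q) = Q + 1 = 1 + Q)
z(-120, -93)/((Z(-2, 3)*(-2191))) = (114 - 1*(-120))/(((1 + 3)*(-2191))) = (114 + 120)/((4*(-2191))) = 234/(-8764) = 234*(-1/8764) = -117/4382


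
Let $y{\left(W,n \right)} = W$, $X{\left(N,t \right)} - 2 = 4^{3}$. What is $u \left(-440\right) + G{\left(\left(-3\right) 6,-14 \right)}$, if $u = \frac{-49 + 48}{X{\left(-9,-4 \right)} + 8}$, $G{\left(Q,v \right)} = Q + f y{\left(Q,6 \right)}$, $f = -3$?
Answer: $\frac{1552}{37} \approx 41.946$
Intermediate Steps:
$X{\left(N,t \right)} = 66$ ($X{\left(N,t \right)} = 2 + 4^{3} = 2 + 64 = 66$)
$G{\left(Q,v \right)} = - 2 Q$ ($G{\left(Q,v \right)} = Q - 3 Q = - 2 Q$)
$u = - \frac{1}{74}$ ($u = \frac{-49 + 48}{66 + 8} = - \frac{1}{74} \approx -0.013514$)
$u \left(-440\right) + G{\left(\left(-3\right) 6,-14 \right)} = \left(- \frac{1}{74}\right) \left(-440\right) - 2 \left(\left(-3\right) 6\right) = \frac{220}{37} - -36 = \frac{220}{37} + 36 = \frac{1552}{37}$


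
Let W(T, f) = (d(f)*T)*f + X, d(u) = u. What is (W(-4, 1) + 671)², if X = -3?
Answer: 440896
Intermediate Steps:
W(T, f) = -3 + T*f² (W(T, f) = (f*T)*f - 3 = (T*f)*f - 3 = T*f² - 3 = -3 + T*f²)
(W(-4, 1) + 671)² = ((-3 - 4*1²) + 671)² = ((-3 - 4*1) + 671)² = ((-3 - 4) + 671)² = (-7 + 671)² = 664² = 440896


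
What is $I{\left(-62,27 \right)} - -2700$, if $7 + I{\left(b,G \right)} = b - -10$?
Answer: $2641$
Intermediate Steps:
$I{\left(b,G \right)} = 3 + b$ ($I{\left(b,G \right)} = -7 + \left(b - -10\right) = -7 + \left(b + 10\right) = -7 + \left(10 + b\right) = 3 + b$)
$I{\left(-62,27 \right)} - -2700 = \left(3 - 62\right) - -2700 = -59 + 2700 = 2641$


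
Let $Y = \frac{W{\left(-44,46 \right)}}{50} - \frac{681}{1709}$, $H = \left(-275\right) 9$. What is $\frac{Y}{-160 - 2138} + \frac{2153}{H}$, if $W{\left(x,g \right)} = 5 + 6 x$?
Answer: $- \frac{5621228291}{6480015300} \approx -0.86747$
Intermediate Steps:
$H = -2475$
$Y = - \frac{476681}{85450}$ ($Y = \frac{5 + 6 \left(-44\right)}{50} - \frac{681}{1709} = \left(5 - 264\right) \frac{1}{50} - \frac{681}{1709} = \left(-259\right) \frac{1}{50} - \frac{681}{1709} = - \frac{259}{50} - \frac{681}{1709} = - \frac{476681}{85450} \approx -5.5785$)
$\frac{Y}{-160 - 2138} + \frac{2153}{H} = - \frac{476681}{85450 \left(-160 - 2138\right)} + \frac{2153}{-2475} = - \frac{476681}{85450 \left(-2298\right)} + 2153 \left(- \frac{1}{2475}\right) = \left(- \frac{476681}{85450}\right) \left(- \frac{1}{2298}\right) - \frac{2153}{2475} = \frac{476681}{196364100} - \frac{2153}{2475} = - \frac{5621228291}{6480015300}$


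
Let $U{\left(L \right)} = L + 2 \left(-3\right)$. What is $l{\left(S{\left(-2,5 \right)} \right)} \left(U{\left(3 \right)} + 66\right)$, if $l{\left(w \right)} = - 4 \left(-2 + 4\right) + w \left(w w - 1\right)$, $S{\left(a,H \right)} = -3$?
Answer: $-2016$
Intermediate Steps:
$U{\left(L \right)} = -6 + L$ ($U{\left(L \right)} = L - 6 = -6 + L$)
$l{\left(w \right)} = -8 + w \left(-1 + w^{2}\right)$ ($l{\left(w \right)} = \left(-4\right) 2 + w \left(w^{2} - 1\right) = -8 + w \left(-1 + w^{2}\right)$)
$l{\left(S{\left(-2,5 \right)} \right)} \left(U{\left(3 \right)} + 66\right) = \left(-8 + \left(-3\right)^{3} - -3\right) \left(\left(-6 + 3\right) + 66\right) = \left(-8 - 27 + 3\right) \left(-3 + 66\right) = \left(-32\right) 63 = -2016$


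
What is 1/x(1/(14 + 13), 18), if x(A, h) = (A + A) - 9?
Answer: -27/241 ≈ -0.11203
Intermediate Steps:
x(A, h) = -9 + 2*A (x(A, h) = 2*A - 9 = -9 + 2*A)
1/x(1/(14 + 13), 18) = 1/(-9 + 2/(14 + 13)) = 1/(-9 + 2/27) = 1/(-241/27) = -27/241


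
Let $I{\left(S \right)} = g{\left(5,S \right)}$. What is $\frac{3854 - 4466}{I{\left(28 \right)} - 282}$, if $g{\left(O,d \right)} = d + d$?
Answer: $\frac{306}{113} \approx 2.708$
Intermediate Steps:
$g{\left(O,d \right)} = 2 d$
$I{\left(S \right)} = 2 S$
$\frac{3854 - 4466}{I{\left(28 \right)} - 282} = \frac{3854 - 4466}{2 \cdot 28 - 282} = - \frac{612}{56 - 282} = - \frac{612}{-226} = \left(-612\right) \left(- \frac{1}{226}\right) = \frac{306}{113}$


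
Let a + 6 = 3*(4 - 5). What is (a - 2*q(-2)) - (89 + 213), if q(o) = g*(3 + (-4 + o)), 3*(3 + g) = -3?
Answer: -335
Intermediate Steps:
g = -4 (g = -3 + (⅓)*(-3) = -3 - 1 = -4)
a = -9 (a = -6 + 3*(4 - 5) = -6 + 3*(-1) = -6 - 3 = -9)
q(o) = 4 - 4*o (q(o) = -4*(3 + (-4 + o)) = -4*(-1 + o) = 4 - 4*o)
(a - 2*q(-2)) - (89 + 213) = (-9 - 2*(4 - 4*(-2))) - (89 + 213) = (-9 - 2*(4 + 8)) - 1*302 = (-9 - 2*12) - 302 = (-9 - 24) - 302 = -33 - 302 = -335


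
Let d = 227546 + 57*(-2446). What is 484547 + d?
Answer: 572671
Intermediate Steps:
d = 88124 (d = 227546 - 139422 = 88124)
484547 + d = 484547 + 88124 = 572671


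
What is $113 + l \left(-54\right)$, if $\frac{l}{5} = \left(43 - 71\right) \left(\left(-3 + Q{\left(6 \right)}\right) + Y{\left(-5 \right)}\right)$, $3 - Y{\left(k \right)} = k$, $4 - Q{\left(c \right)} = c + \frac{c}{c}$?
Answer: $15233$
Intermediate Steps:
$Q{\left(c \right)} = 3 - c$ ($Q{\left(c \right)} = 4 - \left(c + \frac{c}{c}\right) = 4 - \left(c + 1\right) = 4 - \left(1 + c\right) = 3 - c$)
$Y{\left(k \right)} = 3 - k$
$l = -280$ ($l = 5 \left(43 - 71\right) \left(\left(-3 + \left(3 - 6\right)\right) + \left(3 - -5\right)\right) = 5 \left(- 28 \left(\left(-3 + \left(3 - 6\right)\right) + \left(3 + 5\right)\right)\right) = 5 \left(- 28 \left(\left(-3 - 3\right) + 8\right)\right) = 5 \left(- 28 \left(-6 + 8\right)\right) = 5 \left(\left(-28\right) 2\right) = 5 \left(-56\right) = -280$)
$113 + l \left(-54\right) = 113 - -15120 = 113 + 15120 = 15233$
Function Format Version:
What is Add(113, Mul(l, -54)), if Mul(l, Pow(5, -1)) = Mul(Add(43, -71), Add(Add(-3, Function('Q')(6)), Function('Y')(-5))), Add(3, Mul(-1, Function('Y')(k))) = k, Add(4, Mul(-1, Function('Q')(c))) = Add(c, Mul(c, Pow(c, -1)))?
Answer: 15233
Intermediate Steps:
Function('Q')(c) = Add(3, Mul(-1, c)) (Function('Q')(c) = Add(4, Mul(-1, Add(c, Mul(c, Pow(c, -1))))) = Add(4, Mul(-1, Add(c, 1))) = Add(4, Mul(-1, Add(1, c))) = Add(4, Add(-1, Mul(-1, c))) = Add(3, Mul(-1, c)))
Function('Y')(k) = Add(3, Mul(-1, k))
l = -280 (l = Mul(5, Mul(Add(43, -71), Add(Add(-3, Add(3, Mul(-1, 6))), Add(3, Mul(-1, -5))))) = Mul(5, Mul(-28, Add(Add(-3, Add(3, -6)), Add(3, 5)))) = Mul(5, Mul(-28, Add(Add(-3, -3), 8))) = Mul(5, Mul(-28, Add(-6, 8))) = Mul(5, Mul(-28, 2)) = Mul(5, -56) = -280)
Add(113, Mul(l, -54)) = Add(113, Mul(-280, -54)) = Add(113, 15120) = 15233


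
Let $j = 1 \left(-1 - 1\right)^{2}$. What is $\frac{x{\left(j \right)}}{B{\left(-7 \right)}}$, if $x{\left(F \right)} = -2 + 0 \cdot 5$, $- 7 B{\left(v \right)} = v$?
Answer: $-2$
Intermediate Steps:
$B{\left(v \right)} = - \frac{v}{7}$
$j = 4$ ($j = 1 \left(-1 + \left(-1 + 0\right)\right)^{2} = 1 \left(-1 - 1\right)^{2} = 1 \left(-2\right)^{2} = 1 \cdot 4 = 4$)
$x{\left(F \right)} = -2$ ($x{\left(F \right)} = -2 + 0 = -2$)
$\frac{x{\left(j \right)}}{B{\left(-7 \right)}} = - \frac{2}{\left(- \frac{1}{7}\right) \left(-7\right)} = - \frac{2}{1} = \left(-2\right) 1 = -2$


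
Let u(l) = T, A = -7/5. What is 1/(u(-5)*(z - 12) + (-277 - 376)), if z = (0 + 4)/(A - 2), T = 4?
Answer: -17/11997 ≈ -0.0014170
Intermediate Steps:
A = -7/5 (A = -7*⅕ = -7/5 ≈ -1.4000)
u(l) = 4
z = -20/17 (z = (0 + 4)/(-7/5 - 2) = 4/(-17/5) = 4*(-5/17) = -20/17 ≈ -1.1765)
1/(u(-5)*(z - 12) + (-277 - 376)) = 1/(4*(-20/17 - 12) + (-277 - 376)) = 1/(4*(-224/17) - 653) = 1/(-896/17 - 653) = 1/(-11997/17) = -17/11997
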